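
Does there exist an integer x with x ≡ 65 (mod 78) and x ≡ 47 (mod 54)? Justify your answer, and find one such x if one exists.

x = 533

gcd(78, 54) = 6. A simultaneous solution exists iff 65 ≡ 47 (mod 6); here 65 mod 6 = 5 = 47 mod 6, so it does.
The integers ≡ 65 (mod 78) are 65, 143, 221, 299, 377, 455, 533, …; their remainders mod 54 are 11, 35, 5, 29, 53, 23, 47, so x = 533 is the first that is ≡ 47 (mod 54).
Check: 533 mod 78 = 65, 533 mod 54 = 47. ✓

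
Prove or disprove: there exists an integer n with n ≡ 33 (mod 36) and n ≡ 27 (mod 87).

gcd(36, 87) = 3. A simultaneous solution exists iff 33 ≡ 27 (mod 3); here 33 mod 3 = 0 = 27 mod 3, so it does.
Put n = 33 + 36t, so we need 36t ≡ 81 (mod 87), equivalently (divide by 3) 12t ≡ 27 (mod 29).
Note 12·17 = 204 ≡ 1 (mod 29) (as 204 − 1 = 7·29), so 12⁻¹ ≡ 17.
Therefore t ≡ 17·27 = 459 ≡ 24 (mod 29).
Then n = 33 + 36·24 = 897.
Check: 897 mod 36 = 33, 897 mod 87 = 27. ✓

n = 897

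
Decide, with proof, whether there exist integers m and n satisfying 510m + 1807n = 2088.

510 and 1807 are coprime, so 510m + 1807n ranges over all of ℤ.
Dividing repeatedly: 1807 = 3·510 + 277, 510 = 1·277 + 233, 277 = 1·233 + 44, 233 = 5·44 + 13, 44 = 3·13 + 5, 13 = 2·5 + 3, 5 = 1·3 + 2, 3 = 1·2 + 1, 2 = 2·1 + 0.
Working back up the chain: 1 = 3 − 1·2 = 3 − (5 − 1·3) = −5 + 2·3 = −5 + 2·(13 − 2·5) = 2·13 − 5·5 = 2·13 − 5·(44 − 3·13) = −5·44 + 17·13 = −5·44 + 17·(233 − 5·44) = 17·233 − 90·44 = 17·233 − 90·(277 − 1·233) = −90·277 + 107·233 = −90·277 + 107·(510 − 1·277) = 107·510 − 197·277 = 107·510 − 197·(1807 − 3·510) = −197·1807 + 698·510. So 510·698 + 1807·(-197) = 1.
Times 2088: 510·1457424 + 1807·(-411336) = 2088, so (1457424, -411336) solves it.
The general solution is m = 1457424 + 1807k, n = -411336 − 510k; taking k = -806 gives the smaller pair m = 982, n = -276.
Indeed 510·982 + 1807·(-276) = 500820 − 498732 = 2088.

m = 982, n = -276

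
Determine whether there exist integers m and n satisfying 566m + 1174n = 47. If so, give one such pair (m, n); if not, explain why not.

No, no such integers exist.

Any value of 566m + 1174n is a multiple of gcd(566, 1174) = 2.
However 47 leaves remainder 1 on division by 2.
Hence no integers m, n satisfy the equation.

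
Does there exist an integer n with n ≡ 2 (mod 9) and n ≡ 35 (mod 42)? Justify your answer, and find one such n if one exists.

n = 119

Here gcd(9, 42) = 3, and both 2 and 35 leave remainder 2 mod 3, so the system is consistent.
Write n = 2 + 9t. Then 9t ≡ 35 − 2 ≡ 33 (mod 42); dividing through by 3 gives 3t ≡ 11 (mod 14).
Since 3·5 = 15 = 1·14 + 1, the inverse of 3 mod 14 is 5.
Multiplying by 5: t ≡ 5·11 = 55 ≡ 13 (mod 14).
Then n = 2 + 9·13 = 119.
Verify: 119 = 13·9 + 2 and 119 = 2·42 + 35. ✓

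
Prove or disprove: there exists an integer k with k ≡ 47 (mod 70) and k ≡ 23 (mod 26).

k = 257

The moduli are not coprime: gcd(70, 26) = 2. Compatibility requires 2 ∣ (23 − 47) = -24, which holds, so solutions exist.
Step through k = 47, 47 + 70, 47 + 2·70, …: the values 47, 117, 187, 257 reduce mod 26 to 21, 13, 5, 23. The value 257 hits 23.
Indeed 257 ≡ 47 (mod 70) and 257 ≡ 23 (mod 26).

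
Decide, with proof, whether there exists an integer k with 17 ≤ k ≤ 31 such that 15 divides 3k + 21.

At k = 18 we get 3·18 + 21 = 75, and 75 = 15·5.

k = 18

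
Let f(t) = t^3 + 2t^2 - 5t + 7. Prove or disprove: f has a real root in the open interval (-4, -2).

f(-4) = -5 and f(-2) = 17, which have opposite signs.
f is continuous everywhere (it is a polynomial), in particular on [-4, -2].
By the Intermediate Value Theorem, f takes the value 0 somewhere in the open interval.

Such a root exists.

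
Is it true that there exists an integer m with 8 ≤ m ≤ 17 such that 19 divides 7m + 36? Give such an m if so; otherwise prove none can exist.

The values of 7m + 36 for m = 8, 9, …, 17 are 92, 99, 106, 113, 120, 127, 134, 141, 148, 155; reduced mod 19 these are 16, 4, 11, 18, 6, 13, 1, 8, 15, 3.
None is 0, so 19 never divides 7m + 36 on this range.

There is no such integer m in that range.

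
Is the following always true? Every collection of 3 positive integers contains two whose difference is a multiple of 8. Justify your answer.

No, the set {17, 18, 19} is a counterexample.

Take the 3 consecutive integers 17, 18, 19: their residues mod 8 are all distinct because 3 ≤ 8.
The differences between them range over 1, …, 2, none of which is divisible by 8.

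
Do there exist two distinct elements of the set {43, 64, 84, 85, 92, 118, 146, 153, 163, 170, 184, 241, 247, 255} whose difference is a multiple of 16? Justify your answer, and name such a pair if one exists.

No, no such pair exists.

Reduce each element modulo 16: 43↦11, 64↦0, 84↦4, 85↦5, 92↦12, 118↦6, 146↦2, 153↦9, 163↦3, 170↦10, 184↦8, 241↦1, 247↦7, 255↦15.
These 14 residues are pairwise different, hence no difference of two elements is divisible by 16.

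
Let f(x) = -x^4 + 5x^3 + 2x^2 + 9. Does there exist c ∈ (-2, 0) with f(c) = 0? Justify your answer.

f(-2) = -39 and f(0) = 9, which have opposite signs.
As a polynomial, f is continuous on every closed interval.
By the Intermediate Value Theorem f must vanish at some point of (-2, 0).

Yes, f has a root in the interval.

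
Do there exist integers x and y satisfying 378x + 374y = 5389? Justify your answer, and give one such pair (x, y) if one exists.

gcd(378, 374) = 2, so every integer of the form 378x + 374y is a multiple of 2.
But 5389 is not a multiple of 2 (it leaves remainder 1).
So the equation is unsolvable over ℤ.

No, no such integers exist.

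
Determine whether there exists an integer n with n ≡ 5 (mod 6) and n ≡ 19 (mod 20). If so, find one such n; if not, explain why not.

Here gcd(6, 20) = 2, and both 5 and 19 leave remainder 1 mod 2, so the system is consistent.
Write n = 5 + 6t. Then 6t ≡ 19 − 5 ≡ 14 (mod 20); dividing through by 2 gives 3t ≡ 7 (mod 10).
Note 3·7 = 21 ≡ 1 (mod 10) (as 21 − 1 = 2·10), so 3⁻¹ ≡ 7.
Therefore t ≡ 7·7 = 49 ≡ 9 (mod 10).
Then n = 5 + 6·9 = 59.
Verify: 59 = 9·6 + 5 and 59 = 2·20 + 19. ✓

n = 59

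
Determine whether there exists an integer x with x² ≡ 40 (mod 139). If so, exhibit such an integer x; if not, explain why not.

No, no such integer exists.

Apply Euler's criterion with the prime 139: 40 is a quadratic residue iff 40^69 ≡ 1 (mod 139), and a non-residue iff it is ≡ −1.
Repeated squaring mod 139: 40^2 = 1600 ≡ 71; 40^4 ≡ 71² = 5041 ≡ 37; 40^8 ≡ 37² = 1369 ≡ 118; 40^16 ≡ 118² = 13924 ≡ 24; 40^32 ≡ 24² = 576 ≡ 20; 40^64 ≡ 20² = 400 ≡ 122.
Since 69 = 64 + 4 + 1, 40^69 ≡ 122 · 37 · 40; multiplying out mod 139: 122·37 = 4514 ≡ 66, then 66·40 = 2640 ≡ 138. Thus 40^69 ≡ 138 ≡ −1 (mod 139).
By Euler's criterion 40 is a quadratic non-residue mod 139: no x satisfies x² ≡ 40 (mod 139).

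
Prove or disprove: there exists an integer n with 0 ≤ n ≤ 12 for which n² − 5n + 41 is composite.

n = 10

At n = 10: 10² − 5·10 + 41 = 91 = 7·13, which is composite.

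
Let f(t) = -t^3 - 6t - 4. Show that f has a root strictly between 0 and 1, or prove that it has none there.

No.

f(0) = -4 and f(1) = -11, both negative.
The derivative f'(t) = -3t^2 - 6 is a quadratic with discriminant 0² − 4·(-3)·(-6) = -72 < 0; it never vanishes, so it is always negative (sign of the leading coefficient).
Hence f is strictly decreasing on ℝ, and in particular on [0, 1]. A strictly monotone function with same-sign endpoint values stays negative on the whole interval, so f has no zero in (0, 1).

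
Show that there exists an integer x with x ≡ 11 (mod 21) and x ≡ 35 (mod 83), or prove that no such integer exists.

gcd(21, 83) = 1, so the Chinese Remainder Theorem guarantees exactly one residue class mod 1743 satisfying both.
Any solution of the first congruence is x = 11 + 21t; substituting into the second, 21t ≡ 35 − 11 ≡ 24 (mod 83).
Since 21·4 = 84 = 1·83 + 1, the inverse of 21 mod 83 is 4.
Therefore t ≡ 4·24 = 96 ≡ 13 (mod 83).
With t = 13: x = 11 + 21·13 = 284.
Verify: 284 = 13·21 + 11 and 284 = 3·83 + 35. ✓

x = 284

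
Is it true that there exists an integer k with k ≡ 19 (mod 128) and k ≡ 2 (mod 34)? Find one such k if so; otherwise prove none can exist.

There is no such integer.

gcd(128, 34) = 2. If k ≡ 19 (mod 128) and k ≡ 2 (mod 34), then k ≡ 19 (mod 2) and k ≡ 2 (mod 2).
But 19 mod 2 = 1 while 2 mod 2 = 0, a contradiction.
So no integer satisfies both congruences.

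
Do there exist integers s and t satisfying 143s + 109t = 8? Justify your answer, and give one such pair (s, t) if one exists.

143 and 109 are coprime, so 143s + 109t ranges over all of ℤ.
Run the Euclidean algorithm on 143 and 109: 143 = 1·109 + 34, 109 = 3·34 + 7, 34 = 4·7 + 6, 7 = 1·6 + 1, 6 = 6·1 + 0.
Unwinding: 1 = 7 − 1·6 = 7 − (34 − 4·7) = −34 + 5·7 = −34 + 5·(109 − 3·34) = 5·109 − 16·34 = 5·109 − 16·(143 − 1·109) = −16·143 + 21·109, i.e. 143·(-16) + 109·21 = 1.
Multiplying through by 8: s = (-16)·8 = -128, t = 21·8 = 168 is a solution.
The general solution is s = -128 + 109k, t = 168 − 143k; taking k = 2 gives the smaller pair s = 90, t = -118.
Check: 143·90 + 109·(-118) = 12870 − 12862 = 8. ✓

s = 90, t = -118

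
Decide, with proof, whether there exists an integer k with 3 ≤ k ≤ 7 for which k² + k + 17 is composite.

The values for k = 3, 4, …, 7 are 29, 37, 47, 59, 73, and each of these is prime.
So no value in the range makes the expression composite.

There is no such integer k in that range.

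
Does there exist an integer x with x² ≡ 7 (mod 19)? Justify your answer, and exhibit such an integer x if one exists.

x = 11

Take x = 11. Then 11² = 121 = 6·19 + 7, so 11² ≡ 7 (mod 19).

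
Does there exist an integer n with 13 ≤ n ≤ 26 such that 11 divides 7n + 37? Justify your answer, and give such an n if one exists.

n = 23

Try n = 23: 7·23 + 37 = 198 = 18·11, which is divisible by 11.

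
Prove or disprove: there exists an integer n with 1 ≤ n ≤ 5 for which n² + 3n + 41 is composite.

n = 5

At n = 5: 5² + 3·5 + 41 = 81 = 3·27, which is composite.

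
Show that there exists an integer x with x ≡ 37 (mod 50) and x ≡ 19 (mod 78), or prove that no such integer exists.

x = 487

gcd(50, 78) = 2. A simultaneous solution exists iff 37 ≡ 19 (mod 2); here 37 mod 2 = 1 = 19 mod 2, so it does.
Put x = 37 + 50t, so we need 50t ≡ 60 (mod 78), equivalently (divide by 2) 25t ≡ 30 (mod 39).
Note 25·25 = 625 ≡ 1 (mod 39) (as 625 − 1 = 16·39), so 25⁻¹ ≡ 25.
Therefore t ≡ 25·30 = 750 ≡ 9 (mod 39).
Then x = 37 + 50·9 = 487.
Verify: 487 = 9·50 + 37 and 487 = 6·78 + 19. ✓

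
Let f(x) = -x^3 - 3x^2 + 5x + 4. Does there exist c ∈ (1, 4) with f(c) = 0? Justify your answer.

f(1) = 5 and f(4) = -88, which have opposite signs.
f is continuous everywhere (it is a polynomial), in particular on [1, 4].
By the Intermediate Value Theorem f must vanish at some point of (1, 4).

Such a root exists.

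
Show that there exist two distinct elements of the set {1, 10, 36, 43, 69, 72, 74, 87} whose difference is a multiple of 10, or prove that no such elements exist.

Two integers differ by a multiple of 10 exactly when they have the same residue mod 10. The residues are 1↦1, 10↦0, 36↦6, 43↦3, 69↦9, 72↦2, 74↦4, 87↦7.
All 8 residues are distinct, so no two elements differ by a multiple of 10.

No such pair exists.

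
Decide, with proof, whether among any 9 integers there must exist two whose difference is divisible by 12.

No, the set {42, 43, 44, 45, 46, 47, 48, 49, 50} is a counterexample.

Try 9 consecutive integers, 42, 43, …, 50. Their remainders mod 12 are 6, 7, 8, 9, 10, 11, 0, 1, 2 — pairwise different, as any 9 ≤ 12 consecutive integers have distinct residues.
No two share a residue, so no pair has difference divisible by 12; the claim fails for this set.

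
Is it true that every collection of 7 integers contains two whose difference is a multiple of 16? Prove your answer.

No, the set {30, 31, 32, 33, 34, 35, 36} is a counterexample.

Take the 7 consecutive integers 30, 31, …, 36: their residues mod 16 are all distinct because 7 ≤ 16.
The differences between them range over 1, …, 6, none of which is divisible by 16.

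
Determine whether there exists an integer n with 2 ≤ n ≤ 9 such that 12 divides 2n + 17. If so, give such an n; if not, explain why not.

No, no such integer n in that range exists.

For n = 2, 3, …, 9 the values of 2n + 17 modulo 12 are 9, 11, 1, 3, 5, 7, 9, 11 respectively.
Since 0 is absent from this list, 12 ∤ 2n + 17 for every n with 2 ≤ n ≤ 9.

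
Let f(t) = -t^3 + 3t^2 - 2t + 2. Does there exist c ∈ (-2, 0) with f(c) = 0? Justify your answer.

f(-2) = 26 and f(0) = 2, both positive, so a sign-change argument is unavailable; we show f keeps this sign on the whole interval.
Substitute t = −u, where 0 < u < 2 on the interval. Expanding, f(−u) = u^3 + 3u^2 + 2u + 2.
All 4 nonzero coefficients of this polynomial in u are positive; hence for u > 0 the value is a sum of positive terms (the constant 2 among them).
So f is strictly positive on (-2, 0); no root exists in the interval.

f has no root in that interval.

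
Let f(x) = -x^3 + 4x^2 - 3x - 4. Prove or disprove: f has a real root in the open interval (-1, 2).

Such a root exists.

f(-1) = 4 and f(2) = -2, which have opposite signs.
As a polynomial, f is continuous on every closed interval.
By the Intermediate Value Theorem f must vanish at some point of (-1, 2).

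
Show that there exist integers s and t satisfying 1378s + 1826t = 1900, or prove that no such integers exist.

s = 868, t = -654

Every value of 1378s + 1826t is a multiple of gcd(1378, 1826) = 2; since 2 ∣ 1900, solutions exist.
Dividing through by 2 reduces the equation to 689s + 913t = 950.
Dividing repeatedly: 913 = 1·689 + 224, 689 = 3·224 + 17, 224 = 13·17 + 3, 17 = 5·3 + 2, 3 = 1·2 + 1, 2 = 2·1 + 0.
Working back up the chain: 1 = 3 − 1·2 = 3 − (17 − 5·3) = −17 + 6·3 = −17 + 6·(224 − 13·17) = 6·224 − 79·17 = 6·224 − 79·(689 − 3·224) = −79·689 + 243·224 = −79·689 + 243·(913 − 1·689) = 243·913 − 322·689. So 689·(-322) + 913·243 = 1.
Multiplying through by 950: s = (-322)·950 = -305900, t = 243·950 = 230850 is a solution.
The general solution is s = -305900 + 913k, t = 230850 − 689k; taking k = 336 gives the smaller pair s = 868, t = -654.
Indeed 1378·868 + 1826·(-654) = 1196104 − 1194204 = 1900.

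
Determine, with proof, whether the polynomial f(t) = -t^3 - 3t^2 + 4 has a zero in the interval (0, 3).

Yes, f has a root in the interval.

f(0) = 4 and f(3) = -50, which have opposite signs.
Since f is a polynomial it is continuous on [0, 3].
By the Intermediate Value Theorem, f takes the value 0 somewhere in the open interval.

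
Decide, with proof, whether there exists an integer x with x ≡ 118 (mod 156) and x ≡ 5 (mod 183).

No, no such integer exists.

Reduce both congruences modulo 3, which divides 156 and 183: they say x ≡ 118 (mod 3) and x ≡ 5 (mod 3).
But 118 mod 3 = 1 while 5 mod 3 = 2, a contradiction.
Therefore no such x exists.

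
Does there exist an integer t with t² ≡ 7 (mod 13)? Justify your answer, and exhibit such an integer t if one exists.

Squares mod 13 repeat after t = 6 (as (−t)² = t²); for t = 0..6 they are 0, 1, 4, 9, 3, 12, 10.
The set of squares mod 13 is therefore {0, 1, 3, 4, 9, 10, 12}, which does not contain 7.
Therefore t² ≡ 7 (mod 13) has no solution.

No such integer exists.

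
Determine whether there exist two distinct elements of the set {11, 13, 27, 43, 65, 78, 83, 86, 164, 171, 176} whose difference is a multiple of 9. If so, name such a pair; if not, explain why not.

Reduce each element mod 9: 11↦2, 13↦4, 27↦0, 43↦7, 65↦2, 78↦6, 83↦2, 86↦5, 164↦2, 171↦0, 176↦5. The residue 2 repeats (at 11 and 65), and 65 − 11 = 54 = 6·9.

11 and 65 are such a pair.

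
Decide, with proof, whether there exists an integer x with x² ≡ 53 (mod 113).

x = 77

x = 77 works: 77² = 5929, and 5929 − 53 = 5876 = 52·113.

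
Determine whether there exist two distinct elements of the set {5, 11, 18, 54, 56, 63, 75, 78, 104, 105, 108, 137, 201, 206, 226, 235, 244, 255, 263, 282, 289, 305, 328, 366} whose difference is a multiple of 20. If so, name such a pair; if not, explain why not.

Both 5 and 105 leave remainder 5 on division by 20; their difference 100 = 5·20 is a multiple of 20.

5 and 105 are such a pair.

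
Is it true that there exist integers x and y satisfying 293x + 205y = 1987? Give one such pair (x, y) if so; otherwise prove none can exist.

Since gcd(293, 205) = 1, every integer is an integer combination of 293 and 205.
Euclidean algorithm: 293 = 1·205 + 88, 205 = 2·88 + 29, 88 = 3·29 + 1, 29 = 29·1 + 0.
Working back up the chain: 1 = 88 − 3·29 = 88 − 3·(205 − 2·88) = −3·205 + 7·88 = −3·205 + 7·(293 − 1·205) = 7·293 − 10·205. So 293·7 + 205·(-10) = 1.
Scaling by 1987 gives the particular solution (x, y) = (13909, -19870).
The general solution is x = 13909 + 205k, y = -19870 − 293k; taking k = -67 gives the smaller pair x = 174, y = -239.
Indeed 293·174 + 205·(-239) = 50982 − 48995 = 1987.

x = 174, y = -239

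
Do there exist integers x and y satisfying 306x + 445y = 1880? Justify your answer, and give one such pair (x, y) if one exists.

306 and 445 are coprime, so 306x + 445y ranges over all of ℤ.
Euclidean algorithm: 445 = 1·306 + 139, 306 = 2·139 + 28, 139 = 4·28 + 27, 28 = 1·27 + 1, 27 = 27·1 + 0.
Back-substituting, 1 = 28 − 1·27 = 28 − (139 − 4·28) = −139 + 5·28 = −139 + 5·(306 − 2·139) = 5·306 − 11·139 = 5·306 − 11·(445 − 1·306) = −11·445 + 16·306; that is, 306·16 + 445·(-11) = 1.
Multiplying through by 1880: x = 16·1880 = 30080, y = (-11)·1880 = -20680 is a solution.
Subtracting 67·445 from x and adding 67·306 to y gives the tidier solution (265, -178).
Indeed 306·265 + 445·(-178) = 81090 − 79210 = 1880.

x = 265, y = -178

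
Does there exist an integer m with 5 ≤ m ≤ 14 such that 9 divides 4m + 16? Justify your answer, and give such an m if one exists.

m = 5 works, since 4·5 + 16 = 36 = 4·9.

m = 5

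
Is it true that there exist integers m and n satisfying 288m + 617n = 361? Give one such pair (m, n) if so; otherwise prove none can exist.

Since gcd(288, 617) = 1, every integer is an integer combination of 288 and 617.
Dividing repeatedly: 617 = 2·288 + 41, 288 = 7·41 + 1, 41 = 41·1 + 0.
Unwinding: 1 = 288 − 7·41 = 288 − 7·(617 − 2·288) = −7·617 + 15·288, i.e. 288·15 + 617·(-7) = 1.
Multiplying through by 361: m = 15·361 = 5415, n = (-7)·361 = -2527 is a solution.
The general solution is m = 5415 + 617k, n = -2527 − 288k; taking k = -8 gives the smaller pair m = 479, n = -223.
Indeed 288·479 + 617·(-223) = 137952 − 137591 = 361.

m = 479, n = -223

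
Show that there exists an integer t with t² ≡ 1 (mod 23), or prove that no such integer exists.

Take t = 22. Then 22² = 484 = 21·23 + 1, so 22² ≡ 1 (mod 23).

t = 22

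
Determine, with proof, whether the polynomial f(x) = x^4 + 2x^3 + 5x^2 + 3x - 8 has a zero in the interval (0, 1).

f(0) = -8 and f(1) = 3, which have opposite signs.
Since f is a polynomial it is continuous on [0, 1].
By the Intermediate Value Theorem, f takes the value 0 somewhere in the open interval.

Yes, f has a root in the interval.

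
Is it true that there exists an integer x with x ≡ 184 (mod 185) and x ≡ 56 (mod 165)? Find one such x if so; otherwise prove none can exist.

Both moduli are multiples of 5 = gcd(185, 165), so any solution would satisfy x ≡ 184 and x ≡ 56 modulo 5 simultaneously.
But 184 mod 5 = 4 while 56 mod 5 = 1, a contradiction.
So no integer satisfies both congruences.

There is no such integer.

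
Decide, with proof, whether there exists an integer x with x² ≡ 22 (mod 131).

There is no such integer.

131 is prime, so by Euler's criterion 22 is a square mod 131 iff 22^((131−1)/2) = 22^65 ≡ 1 (mod 131).
Squaring successively (mod 131): 22^2 = 484 ≡ 91; 22^4 ≡ 91² = 8281 ≡ 28; 22^8 ≡ 28² = 784 ≡ 129; 22^16 ≡ 129² = 16641 ≡ 4; 22^32 ≡ 4² = 16 ≡ 16; 22^64 ≡ 16² = 256 ≡ 125.
Since 65 = 64 + 1, 22^65 ≡ 125 · 22; multiplying out mod 131: 125·22 = 2750 ≡ 130. Thus 22^65 ≡ 130 ≡ −1 (mod 131).
The value −1 means 22 is a non-residue modulo 131, so x² ≡ 22 (mod 131) is impossible.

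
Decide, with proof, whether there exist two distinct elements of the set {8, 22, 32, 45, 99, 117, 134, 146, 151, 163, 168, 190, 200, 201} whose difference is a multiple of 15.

Two integers differ by a multiple of 15 exactly when they have the same residue mod 15. The residues are 8↦8, 22↦7, 32↦2, 45↦0, 99↦9, 117↦12, 134↦14, 146↦11, 151↦1, 163↦13, 168↦3, 190↦10, 200↦5, 201↦6.
All 14 residues are distinct, so no two elements differ by a multiple of 15.

No such pair exists.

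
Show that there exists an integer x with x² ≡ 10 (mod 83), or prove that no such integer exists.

x = 50

x = 50 works: 50² = 2500, and 2500 − 10 = 2490 = 30·83.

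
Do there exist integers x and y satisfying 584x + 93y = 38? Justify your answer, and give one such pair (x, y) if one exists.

x = 73, y = -458

584 and 93 are coprime, so 584x + 93y ranges over all of ℤ.
Euclidean algorithm: 584 = 6·93 + 26, 93 = 3·26 + 15, 26 = 1·15 + 11, 15 = 1·11 + 4, 11 = 2·4 + 3, 4 = 1·3 + 1, 3 = 3·1 + 0.
Unwinding: 1 = 4 − 1·3 = 4 − (11 − 2·4) = −11 + 3·4 = −11 + 3·(15 − 1·11) = 3·15 − 4·11 = 3·15 − 4·(26 − 1·15) = −4·26 + 7·15 = −4·26 + 7·(93 − 3·26) = 7·93 − 25·26 = 7·93 − 25·(584 − 6·93) = −25·584 + 157·93, i.e. 584·(-25) + 93·157 = 1.
Scaling by 38 gives the particular solution (x, y) = (-950, 5966).
The general solution is x = -950 + 93k, y = 5966 − 584k; taking k = 11 gives the smaller pair x = 73, y = -458.
Check: 584·73 + 93·(-458) = 42632 − 42594 = 38. ✓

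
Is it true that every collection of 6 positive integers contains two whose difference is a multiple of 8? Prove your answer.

No, the set {34, 35, 36, 37, 38, 39} is a counterexample.

Take the 6 consecutive integers 34, 35, …, 39: their residues mod 8 are all distinct because 6 ≤ 8.
The differences between them range over 1, …, 5, none of which is divisible by 8.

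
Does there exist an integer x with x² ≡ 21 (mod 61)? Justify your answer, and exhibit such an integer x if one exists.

61 is prime, so by Euler's criterion 21 is a square mod 61 iff 21^((61−1)/2) = 21^30 ≡ 1 (mod 61).
Squaring successively (mod 61): 21^2 = 441 ≡ 14; 21^4 ≡ 14² = 196 ≡ 13; 21^8 ≡ 13² = 169 ≡ 47; 21^16 ≡ 47² = 2209 ≡ 13.
Since 30 = 16 + 8 + 4 + 2, 21^30 ≡ 13 · 47 · 13 · 14; multiplying out mod 61: 13·47 = 611 ≡ 1, then 1·13 = 13 ≡ 13, then 13·14 = 182 ≡ 60. Thus 21^30 ≡ 60 ≡ −1 (mod 61).
The value −1 means 21 is a non-residue modulo 61, so x² ≡ 21 (mod 61) is impossible.

No, no such integer exists.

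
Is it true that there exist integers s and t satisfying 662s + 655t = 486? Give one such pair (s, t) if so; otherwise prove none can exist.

s = 163, t = -164

Since gcd(662, 655) = 1, every integer is an integer combination of 662 and 655.
Dividing repeatedly: 662 = 1·655 + 7, 655 = 93·7 + 4, 7 = 1·4 + 3, 4 = 1·3 + 1, 3 = 3·1 + 0.
Working back up the chain: 1 = 4 − 1·3 = 4 − (7 − 1·4) = −7 + 2·4 = −7 + 2·(655 − 93·7) = 2·655 − 187·7 = 2·655 − 187·(662 − 1·655) = −187·662 + 189·655. So 662·(-187) + 655·189 = 1.
Times 486: 662·(-90882) + 655·91854 = 486, so (-90882, 91854) solves it.
The general solution is s = -90882 + 655k, t = 91854 − 662k; taking k = 139 gives the smaller pair s = 163, t = -164.
Indeed 662·163 + 655·(-164) = 107906 − 107420 = 486.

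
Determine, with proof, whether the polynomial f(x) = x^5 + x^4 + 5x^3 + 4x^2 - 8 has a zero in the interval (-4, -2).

f has no root in that interval.

The endpoint values f(-4) = -1032 and f(-2) = -48 are both negative. Claim: f(x) < 0 for every x in (-4, -2).
Shift to the endpoint -2: with x = -2 − u (0 < u < 2), one computes f(-2 − u) = -u^5 - 9u^4 - 37u^3 - 82u^2 - 92u - 48.
All 6 nonzero coefficients of this polynomial in u are negative; hence for u > 0 the value is a sum of negative terms (the constant -48 among them).
So f is strictly negative on (-4, -2); no root exists in the interval.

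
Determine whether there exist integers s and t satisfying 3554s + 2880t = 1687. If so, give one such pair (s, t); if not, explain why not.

Any value of 3554s + 2880t is a multiple of gcd(3554, 2880) = 2.
But 1687 = 2·843 + 1, so 2 ∤ 1687.
Therefore 3554s + 2880t = 1687 has no solution in integers.

No, no such integers exist.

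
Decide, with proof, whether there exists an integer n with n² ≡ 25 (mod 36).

n = 5

Take n = 5. Then 5² = 25, and since 0 ≤ 25 < 36 this is already reduced: 5² ≡ 25 (mod 36).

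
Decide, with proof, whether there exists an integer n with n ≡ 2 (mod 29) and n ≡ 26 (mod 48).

The moduli 29 and 48 are coprime, so by the Chinese Remainder Theorem a unique solution modulo 1392 exists.
Write n = 2 + 29t and require 2 + 29t ≡ 26 (mod 48), i.e. 29t ≡ 24 (mod 48).
Since 29·5 = 145 = 3·48 + 1, the inverse of 29 mod 48 is 5.
Multiplying by 5: t ≡ 5·24 = 120 ≡ 24 (mod 48).
With t = 24: n = 2 + 29·24 = 698.
Verify: 698 = 24·29 + 2 and 698 = 14·48 + 26. ✓

n = 698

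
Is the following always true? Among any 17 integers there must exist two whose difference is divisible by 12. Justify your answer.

True.

Each integer lies in one of the 12 residue classes modulo 12.
Since 17 > 12, two of the 17 integers must share a residue class by the pigeonhole principle; call them a and b.
Equal remainders mean a − b ≡ 0 (mod 12), so 12 divides their difference.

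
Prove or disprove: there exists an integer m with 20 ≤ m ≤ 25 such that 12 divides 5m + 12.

Scanning upward from m = 20 gives 112, 117, 122, 127, none divisible by 12. At m = 24 we get 5·24 + 12 = 132, and 132 = 12·11.

m = 24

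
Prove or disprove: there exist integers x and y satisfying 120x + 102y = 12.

x = 12, y = -14

Since gcd(120, 102) = 6 and 12 = 6·2, Bézout's identity guarantees a solution.
Dividing through by 6 reduces the equation to 20x + 17y = 2.
Dividing repeatedly: 20 = 1·17 + 3, 17 = 5·3 + 2, 3 = 1·2 + 1, 2 = 2·1 + 0.
Back-substituting, 1 = 3 − 1·2 = 3 − (17 − 5·3) = −17 + 6·3 = −17 + 6·(20 − 1·17) = 6·20 − 7·17; that is, 20·6 + 17·(-7) = 1.
Scaling by 2 gives the particular solution (x, y) = (12, -14).
Indeed 120·12 + 102·(-14) = 1440 − 1428 = 12.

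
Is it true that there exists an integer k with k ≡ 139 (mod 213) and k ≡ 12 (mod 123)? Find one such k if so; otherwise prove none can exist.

Both moduli are multiples of 3 = gcd(213, 123), so any solution would satisfy k ≡ 139 and k ≡ 12 modulo 3 simultaneously.
However 139 ≡ 1 and 12 ≡ 0 (mod 3), and 1 ≠ 0.
Hence the system has no solution.

No, no such integer exists.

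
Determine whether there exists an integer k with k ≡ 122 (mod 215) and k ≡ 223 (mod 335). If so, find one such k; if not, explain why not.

Reduce both congruences modulo 5, which divides 215 and 335: they say k ≡ 122 (mod 5) and k ≡ 223 (mod 5).
However 122 ≡ 2 and 223 ≡ 3 (mod 5), and 2 ≠ 3.
Therefore no such k exists.

No such integer exists.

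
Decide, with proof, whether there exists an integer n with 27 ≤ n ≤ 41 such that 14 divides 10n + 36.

n = 30

For n = 27, 28, 29 the values 306, 316, 326 are not multiples of 14. Try n = 30: 10·30 + 36 = 336 = 24·14, which is divisible by 14.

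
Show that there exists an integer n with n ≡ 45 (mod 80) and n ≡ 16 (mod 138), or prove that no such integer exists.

No, no such integer exists.

gcd(80, 138) = 2. If n ≡ 45 (mod 80) and n ≡ 16 (mod 138), then n ≡ 45 (mod 2) and n ≡ 16 (mod 2).
These are incompatible: 45 − 16 = 29 is not divisible by 2.
So no integer satisfies both congruences.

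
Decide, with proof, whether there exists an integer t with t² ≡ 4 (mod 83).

t = 81

Take t = 81. Then 81² = 6561 = 79·83 + 4, so 81² ≡ 4 (mod 83).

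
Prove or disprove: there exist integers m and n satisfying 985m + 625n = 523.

Both 985 and 625 are divisible by gcd(985, 625) = 5, hence so is any combination 985m + 625n.
But 523 is not a multiple of 5 (it leaves remainder 3).
Hence no integers m, n satisfy the equation.

No, no such integers exist.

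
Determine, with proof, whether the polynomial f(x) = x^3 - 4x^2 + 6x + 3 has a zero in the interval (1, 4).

No.

f(1) = 6 and f(4) = 27, both positive.
f'(x) = 3x^2 - 8x + 6 has discriminant (-8)² − 4·3·6 = -8 < 0, so f' has no real roots and is positive for every real x.
Hence f is strictly increasing on ℝ, and in particular on [1, 4]. A strictly monotone function with same-sign endpoint values stays positive on the whole interval, so f has no zero in (1, 4).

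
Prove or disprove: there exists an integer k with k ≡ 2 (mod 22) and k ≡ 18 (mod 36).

k = 90

Here gcd(22, 36) = 2, and both 2 and 18 leave remainder 0 mod 2, so the system is consistent.
List candidates k ≡ 2 (mod 22): 2, 24, 46, 68, 90. Modulo 36 these are 2, 24, 10, 32, 18; 90 gives 18 as required.
Check: 90 mod 22 = 2, 90 mod 36 = 18. ✓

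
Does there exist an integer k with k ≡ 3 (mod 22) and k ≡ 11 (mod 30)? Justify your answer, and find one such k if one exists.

k = 311

Here gcd(22, 30) = 2, and both 3 and 11 leave remainder 1 mod 2, so the system is consistent.
Write k = 3 + 22t. Then 22t ≡ 11 − 3 ≡ 8 (mod 30); dividing through by 2 gives 11t ≡ 4 (mod 15).
Invert 11 mod 15 by the Euclidean algorithm: 15 = 1·11 + 4, 11 = 2·4 + 3, 4 = 1·3 + 1, 3 = 3·1 + 0; back-substituting, 1 = 4 − 1·3 = 4 − (11 − 2·4) = −11 + 3·4 = −11 + 3·(15 − 1·11) = 3·15 − 4·11. Hence 11·(-4) ≡ 1, so 11⁻¹ ≡ -4 ≡ 11 (mod 15).
Multiplying by 11: t ≡ 11·4 = 44 ≡ 14 (mod 15).
Then k = 3 + 22·14 = 311.
Indeed 311 ≡ 3 (mod 22) and 311 ≡ 11 (mod 30).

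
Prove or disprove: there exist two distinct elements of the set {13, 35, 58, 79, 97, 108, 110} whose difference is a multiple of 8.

Reduce each element modulo 8: 13↦5, 35↦3, 58↦2, 79↦7, 97↦1, 108↦4, 110↦6.
No residue repeats among the 7 elements, so no pair has difference ≡ 0 (mod 8).

No such pair exists.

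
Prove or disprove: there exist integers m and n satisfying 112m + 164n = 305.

Both 112 and 164 are divisible by gcd(112, 164) = 4, hence so is any combination 112m + 164n.
But 305 = 4·76 + 1, so 4 ∤ 305.
Hence no integers m, n satisfy the equation.

There are no such integers.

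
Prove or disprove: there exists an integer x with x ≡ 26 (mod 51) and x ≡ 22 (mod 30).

Reduce both congruences modulo 3, which divides 51 and 30: they say x ≡ 26 (mod 3) and x ≡ 22 (mod 3).
However 26 ≡ 2 and 22 ≡ 1 (mod 3), and 2 ≠ 1.
So no integer satisfies both congruences.

No, no such integer exists.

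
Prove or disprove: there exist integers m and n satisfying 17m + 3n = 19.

m = 2, n = -5

17 and 3 are coprime, so 17m + 3n ranges over all of ℤ.
Euclidean algorithm: 17 = 5·3 + 2, 3 = 1·2 + 1, 2 = 2·1 + 0.
Unwinding: 1 = 3 − 1·2 = 3 − (17 − 5·3) = −17 + 6·3, i.e. 17·(-1) + 3·6 = 1.
Times 19: 17·(-19) + 3·114 = 19, so (-19, 114) solves it.
Adding 7·3 to m and subtracting 7·17 from n gives the tidier solution (2, -5).
Indeed 17·2 + 3·(-5) = 34 − 15 = 19.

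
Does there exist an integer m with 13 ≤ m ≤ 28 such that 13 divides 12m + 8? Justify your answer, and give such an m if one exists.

m = 21

Scanning upward from m = 13 gives 164, 176, 188, 200, 212, 224, 236, 248, none divisible by 13. At m = 21 we get 12·21 + 8 = 260, and 260 = 13·20.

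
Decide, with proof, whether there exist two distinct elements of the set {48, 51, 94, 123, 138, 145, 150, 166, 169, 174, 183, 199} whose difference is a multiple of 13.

There is no such pair.

Residues mod 13: 48↦9, 51↦12, 94↦3, 123↦6, 138↦8, 145↦2, 150↦7, 166↦10, 169↦0, 174↦5, 183↦1, 199↦4.
All 12 residues are distinct, so no two elements differ by a multiple of 13.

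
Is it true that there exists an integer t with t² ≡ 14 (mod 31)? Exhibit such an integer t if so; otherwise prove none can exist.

t = 18

t = 18 works: 18² = 324, and 324 − 14 = 310 = 10·31.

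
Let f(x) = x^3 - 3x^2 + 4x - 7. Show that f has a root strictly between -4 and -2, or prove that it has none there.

No such root exists.

f(-4) = -135 and f(-2) = -35, both negative.
The derivative f'(x) = 3x^2 - 6x + 4 is a quadratic with discriminant (-6)² − 4·3·4 = -12 < 0; it never vanishes, so it is always positive (sign of the leading coefficient).
Hence f is strictly increasing on ℝ, and in particular on [-4, -2]. A strictly monotone function with same-sign endpoint values stays negative on the whole interval, so f has no zero in (-4, -2).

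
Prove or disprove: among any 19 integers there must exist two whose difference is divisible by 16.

Yes, this is always true.

Each integer lies in one of the 16 residue classes modulo 16.
Since 19 > 16, two of the 19 integers must share a residue class by the pigeonhole principle; call them a and b.
Equal remainders mean a − b ≡ 0 (mod 16), so 16 divides their difference.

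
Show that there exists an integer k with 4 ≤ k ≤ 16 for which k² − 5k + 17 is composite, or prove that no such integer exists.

At k = 14: 14² − 5·14 + 17 = 143 = 11·13, which is composite.

k = 14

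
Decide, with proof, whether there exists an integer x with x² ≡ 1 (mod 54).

x = 53 works: 53² = 2809, and 2809 − 1 = 2808 = 52·54.

x = 53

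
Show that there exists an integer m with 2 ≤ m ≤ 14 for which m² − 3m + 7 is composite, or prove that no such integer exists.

m = 11

At m = 11: 11² − 3·11 + 7 = 95 = 5·19, which is composite.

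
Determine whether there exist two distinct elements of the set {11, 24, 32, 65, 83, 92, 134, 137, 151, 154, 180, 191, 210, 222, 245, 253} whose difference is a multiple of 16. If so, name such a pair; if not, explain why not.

There is no such pair.

Residues mod 16: 11↦11, 24↦8, 32↦0, 65↦1, 83↦3, 92↦12, 134↦6, 137↦9, 151↦7, 154↦10, 180↦4, 191↦15, 210↦2, 222↦14, 245↦5, 253↦13.
These 16 residues are pairwise different, hence no difference of two elements is divisible by 16.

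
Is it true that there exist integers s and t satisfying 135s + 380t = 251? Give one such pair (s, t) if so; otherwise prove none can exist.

No, no such integers exist.

Any value of 135s + 380t is a multiple of gcd(135, 380) = 5.
But 251 is not a multiple of 5 (it leaves remainder 1).
Hence no integers s, t satisfy the equation.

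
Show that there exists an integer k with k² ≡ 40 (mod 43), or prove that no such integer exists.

k = 13

Take k = 13. Then 13² = 169 = 3·43 + 40, so 13² ≡ 40 (mod 43).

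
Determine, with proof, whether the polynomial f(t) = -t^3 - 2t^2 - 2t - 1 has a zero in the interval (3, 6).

f(3) = -52 and f(6) = -301, both negative.
The derivative f'(t) = -3t^2 - 4t - 2 is a quadratic with discriminant (-4)² − 4·(-3)·(-2) = -8 < 0; it never vanishes, so it is always negative (sign of the leading coefficient).
So f is strictly decreasing; between 3 and 6 its values lie between f(3) = -52 and f(6) = -301, all negative. Therefore f has no root in (3, 6).

No such root exists.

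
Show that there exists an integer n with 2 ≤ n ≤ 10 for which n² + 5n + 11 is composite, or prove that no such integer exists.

At n = 2: 2² + 5·2 + 11 = 25 = 5·5, which is composite.

n = 2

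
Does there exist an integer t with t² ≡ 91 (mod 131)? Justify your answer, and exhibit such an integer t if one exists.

t = 22

Take t = 22. Then 22² = 484 = 3·131 + 91, so 22² ≡ 91 (mod 131).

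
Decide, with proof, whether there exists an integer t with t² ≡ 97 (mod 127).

127 is prime, so by Euler's criterion 97 is a square mod 127 iff 97^((127−1)/2) = 97^63 ≡ 1 (mod 127).
Squaring successively (mod 127): 97^2 = 9409 ≡ 11; 97^4 ≡ 11² = 121 ≡ 121; 97^8 ≡ 121² = 14641 ≡ 36; 97^16 ≡ 36² = 1296 ≡ 26; 97^32 ≡ 26² = 676 ≡ 41.
Since 63 = 32 + 16 + 8 + 4 + 2 + 1, 97^63 ≡ 41 · 26 · 36 · 121 · 11 · 97; multiplying out mod 127: 41·26 = 1066 ≡ 50, then 50·36 = 1800 ≡ 22, then 22·121 = 2662 ≡ 122, then 122·11 = 1342 ≡ 72, then 72·97 = 6984 ≡ 126. Thus 97^63 ≡ 126 ≡ −1 (mod 127).
The value −1 means 97 is a non-residue modulo 127, so t² ≡ 97 (mod 127) is impossible.

No, no such integer exists.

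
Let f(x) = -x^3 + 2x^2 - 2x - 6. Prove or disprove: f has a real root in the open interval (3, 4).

f(3) = -21 and f(4) = -46, both negative.
The derivative f'(x) = -3x^2 + 4x - 2 is a quadratic with discriminant 4² − 4·(-3)·(-2) = -8 < 0; it never vanishes, so it is always negative (sign of the leading coefficient).
Hence f is strictly decreasing on ℝ, and in particular on [3, 4]. A strictly monotone function with same-sign endpoint values stays negative on the whole interval, so f has no zero in (3, 4).

No.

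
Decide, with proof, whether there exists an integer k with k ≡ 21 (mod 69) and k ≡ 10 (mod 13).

Since 69 and 13 share no common factor, CRT says the pair of congruences has a solution (unique mod 897).
Any solution of the first congruence is k = 21 + 69t; substituting into the second, 69t ≡ 10 − 21 ≡ 2 (mod 13).
69 ≡ 4 (mod 13), so this reads 4t ≡ 2 (mod 13). To invert 4 modulo 13: 13 = 3·4 + 1, 4 = 4·1 + 0, and unwinding, 1 = 13 − 3·4. Thus 4⁻¹ ≡ -3 ≡ 10 (mod 13).
Therefore t ≡ 10·2 = 20 ≡ 7 (mod 13).
With t = 7: k = 21 + 69·7 = 504.
Check: 504 mod 69 = 21, 504 mod 13 = 10. ✓

k = 504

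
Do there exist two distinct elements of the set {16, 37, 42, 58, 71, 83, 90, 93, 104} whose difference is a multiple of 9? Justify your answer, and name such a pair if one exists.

No, no such pair exists.

Residues mod 9: 16↦7, 37↦1, 42↦6, 58↦4, 71↦8, 83↦2, 90↦0, 93↦3, 104↦5.
All 9 residues are distinct, so no two elements differ by a multiple of 9.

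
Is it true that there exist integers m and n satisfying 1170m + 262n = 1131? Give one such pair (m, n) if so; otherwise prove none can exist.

Any value of 1170m + 262n is a multiple of gcd(1170, 262) = 2.
But 1131 = 2·565 + 1, so 2 ∤ 1131.
So the equation is unsolvable over ℤ.

No such integers exist.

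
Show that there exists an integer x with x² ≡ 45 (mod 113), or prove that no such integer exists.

Apply Euler's criterion with the prime 113: 45 is a quadratic residue iff 45^56 ≡ 1 (mod 113), and a non-residue iff it is ≡ −1.
Repeated squaring mod 113: 45^2 = 2025 ≡ 104; 45^4 ≡ 104² = 10816 ≡ 81; 45^8 ≡ 81² = 6561 ≡ 7; 45^16 ≡ 7² = 49 ≡ 49; 45^32 ≡ 49² = 2401 ≡ 28.
Since 56 = 32 + 16 + 8, 45^56 ≡ 28 · 49 · 7; multiplying out mod 113: 28·49 = 1372 ≡ 16, then 16·7 = 112 ≡ 112. Thus 45^56 ≡ 112 ≡ −1 (mod 113).
By Euler's criterion 45 is a quadratic non-residue mod 113: no x satisfies x² ≡ 45 (mod 113).

No such integer exists.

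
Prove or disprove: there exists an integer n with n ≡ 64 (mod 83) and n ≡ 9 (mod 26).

Since 83 and 26 share no common factor, CRT says the pair of congruences has a solution (unique mod 2158).
Any solution of the first congruence is n = 64 + 83t; substituting into the second, 83t ≡ 9 − 64 ≡ 23 (mod 26).
83 ≡ 5 (mod 26), so this reads 5t ≡ 23 (mod 26). To invert 5 modulo 26: 26 = 5·5 + 1, 5 = 5·1 + 0, and unwinding, 1 = 26 − 5·5. Thus 5⁻¹ ≡ -5 ≡ 21 (mod 26).
Therefore t ≡ 21·23 = 483 ≡ 15 (mod 26).
With t = 15: n = 64 + 83·15 = 1309.
Verify: 1309 = 15·83 + 64 and 1309 = 50·26 + 9. ✓

n = 1309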